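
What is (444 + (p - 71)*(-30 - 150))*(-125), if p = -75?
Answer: -3340500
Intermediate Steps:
(444 + (p - 71)*(-30 - 150))*(-125) = (444 + (-75 - 71)*(-30 - 150))*(-125) = (444 - 146*(-180))*(-125) = (444 + 26280)*(-125) = 26724*(-125) = -3340500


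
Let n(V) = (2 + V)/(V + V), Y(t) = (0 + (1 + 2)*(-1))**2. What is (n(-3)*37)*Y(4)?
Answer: 111/2 ≈ 55.500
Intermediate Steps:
Y(t) = 9 (Y(t) = (0 + 3*(-1))**2 = (0 - 3)**2 = (-3)**2 = 9)
n(V) = (2 + V)/(2*V) (n(V) = (2 + V)/((2*V)) = (2 + V)*(1/(2*V)) = (2 + V)/(2*V))
(n(-3)*37)*Y(4) = (((1/2)*(2 - 3)/(-3))*37)*9 = (((1/2)*(-1/3)*(-1))*37)*9 = ((1/6)*37)*9 = (37/6)*9 = 111/2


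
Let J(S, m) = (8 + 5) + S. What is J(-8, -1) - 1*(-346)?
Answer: 351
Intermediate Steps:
J(S, m) = 13 + S
J(-8, -1) - 1*(-346) = (13 - 8) - 1*(-346) = 5 + 346 = 351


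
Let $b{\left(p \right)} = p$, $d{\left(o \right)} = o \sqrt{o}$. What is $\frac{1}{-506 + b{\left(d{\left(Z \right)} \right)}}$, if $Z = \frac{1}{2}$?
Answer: $- \frac{4048}{2048287} - \frac{2 \sqrt{2}}{2048287} \approx -0.0019777$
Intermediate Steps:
$Z = \frac{1}{2} \approx 0.5$
$d{\left(o \right)} = o^{\frac{3}{2}}$
$\frac{1}{-506 + b{\left(d{\left(Z \right)} \right)}} = \frac{1}{-506 + \left(\frac{1}{2}\right)^{\frac{3}{2}}} = \frac{1}{-506 + \frac{\sqrt{2}}{4}}$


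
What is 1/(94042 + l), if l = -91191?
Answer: 1/2851 ≈ 0.00035075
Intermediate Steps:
1/(94042 + l) = 1/(94042 - 91191) = 1/2851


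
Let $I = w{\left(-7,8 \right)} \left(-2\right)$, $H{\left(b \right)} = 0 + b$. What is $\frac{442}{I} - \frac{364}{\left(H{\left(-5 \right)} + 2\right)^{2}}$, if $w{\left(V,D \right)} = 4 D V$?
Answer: $- \frac{79547}{2016} \approx -39.458$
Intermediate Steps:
$w{\left(V,D \right)} = 4 D V$
$H{\left(b \right)} = b$
$I = 448$ ($I = 4 \cdot 8 \left(-7\right) \left(-2\right) = \left(-224\right) \left(-2\right) = 448$)
$\frac{442}{I} - \frac{364}{\left(H{\left(-5 \right)} + 2\right)^{2}} = \frac{442}{448} - \frac{364}{\left(-5 + 2\right)^{2}} = 442 \cdot \frac{1}{448} - \frac{364}{\left(-3\right)^{2}} = \frac{221}{224} - \frac{364}{9} = - \frac{79547}{2016}$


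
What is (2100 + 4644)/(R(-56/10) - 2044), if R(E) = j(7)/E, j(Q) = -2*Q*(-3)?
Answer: -13488/4103 ≈ -3.2873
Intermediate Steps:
j(Q) = 6*Q
R(E) = 42/E (R(E) = (6*7)/E = 42/E)
(2100 + 4644)/(R(-56/10) - 2044) = (2100 + 4644)/(42/((-56/10)) - 2044) = 6744/(42/((-56*⅒)) - 2044) = 6744/(42/(-28/5) - 2044) = 6744/(42*(-5/28) - 2044) = 6744/(-15/2 - 2044) = 6744/(-4103/2) = 6744*(-2/4103) = -13488/4103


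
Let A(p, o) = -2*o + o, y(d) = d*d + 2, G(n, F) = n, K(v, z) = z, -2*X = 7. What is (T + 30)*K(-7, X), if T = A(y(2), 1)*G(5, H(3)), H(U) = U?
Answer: -175/2 ≈ -87.500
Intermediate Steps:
X = -7/2 (X = -1/2*7 = -7/2 ≈ -3.5000)
y(d) = 2 + d**2 (y(d) = d**2 + 2 = 2 + d**2)
A(p, o) = -o
T = -5 (T = -1*1*5 = -1*5 = -5)
(T + 30)*K(-7, X) = (-5 + 30)*(-7/2) = 25*(-7/2) = -175/2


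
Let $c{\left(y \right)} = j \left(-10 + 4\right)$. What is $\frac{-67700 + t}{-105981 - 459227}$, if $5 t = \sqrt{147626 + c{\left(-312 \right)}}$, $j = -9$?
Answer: $\frac{16925}{141302} - \frac{\sqrt{9230}}{706510} \approx 0.11964$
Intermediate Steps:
$c{\left(y \right)} = 54$ ($c{\left(y \right)} = - 9 \left(-10 + 4\right) = \left(-9\right) \left(-6\right) = 54$)
$t = \frac{4 \sqrt{9230}}{5}$ ($t = \frac{\sqrt{147626 + 54}}{5} = \frac{\sqrt{147680}}{5} = \frac{4 \sqrt{9230}}{5} \approx 76.858$)
$\frac{-67700 + t}{-105981 - 459227} = \frac{-67700 + \frac{4 \sqrt{9230}}{5}}{-105981 - 459227} = \frac{-67700 + \frac{4 \sqrt{9230}}{5}}{-565208} = \left(-67700 + \frac{4 \sqrt{9230}}{5}\right) \left(- \frac{1}{565208}\right) = \frac{16925}{141302} - \frac{\sqrt{9230}}{706510}$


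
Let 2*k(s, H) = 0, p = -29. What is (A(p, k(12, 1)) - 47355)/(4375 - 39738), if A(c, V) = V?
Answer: 47355/35363 ≈ 1.3391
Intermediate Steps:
k(s, H) = 0 (k(s, H) = (½)*0 = 0)
(A(p, k(12, 1)) - 47355)/(4375 - 39738) = (0 - 47355)/(4375 - 39738) = -47355/(-35363) = -47355*(-1/35363) = 47355/35363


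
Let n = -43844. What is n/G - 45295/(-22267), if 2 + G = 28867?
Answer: 331165827/642736955 ≈ 0.51524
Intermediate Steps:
G = 28865 (G = -2 + 28867 = 28865)
n/G - 45295/(-22267) = -43844/28865 - 45295/(-22267) = -43844*1/28865 - 45295*(-1/22267) = -43844/28865 + 45295/22267 = 331165827/642736955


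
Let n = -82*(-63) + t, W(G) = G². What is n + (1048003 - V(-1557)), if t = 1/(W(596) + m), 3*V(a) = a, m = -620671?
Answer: 279706748039/265455 ≈ 1.0537e+6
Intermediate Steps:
V(a) = a/3
t = -1/265455 (t = 1/(596² - 620671) = 1/(355216 - 620671) = 1/(-265455) = -1/265455 ≈ -3.7671e-6)
n = 1371340529/265455 (n = -82*(-63) - 1/265455 = 5166 - 1/265455 = 1371340529/265455 ≈ 5166.0)
n + (1048003 - V(-1557)) = 1371340529/265455 + (1048003 - (-1557)/3) = 1371340529/265455 + (1048003 - 1*(-519)) = 1371340529/265455 + (1048003 + 519) = 1371340529/265455 + 1048522 = 279706748039/265455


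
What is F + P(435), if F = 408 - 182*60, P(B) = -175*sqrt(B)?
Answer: -10512 - 175*sqrt(435) ≈ -14162.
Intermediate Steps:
F = -10512 (F = 408 - 10920 = -10512)
F + P(435) = -10512 - 175*sqrt(435)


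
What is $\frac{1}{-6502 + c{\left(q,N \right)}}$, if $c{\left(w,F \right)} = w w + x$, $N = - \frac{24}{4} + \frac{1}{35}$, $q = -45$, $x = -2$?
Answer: $- \frac{1}{4479} \approx -0.00022326$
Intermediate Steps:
$N = - \frac{209}{35}$ ($N = \left(-24\right) \frac{1}{4} + \frac{1}{35} = -6 + \frac{1}{35} = - \frac{209}{35} \approx -5.9714$)
$c{\left(w,F \right)} = -2 + w^{2}$ ($c{\left(w,F \right)} = w w - 2 = w^{2} - 2 = -2 + w^{2}$)
$\frac{1}{-6502 + c{\left(q,N \right)}} = \frac{1}{-6502 - \left(2 - \left(-45\right)^{2}\right)} = \frac{1}{-6502 + \left(-2 + 2025\right)} = \frac{1}{-6502 + 2023} = \frac{1}{-4479} = - \frac{1}{4479}$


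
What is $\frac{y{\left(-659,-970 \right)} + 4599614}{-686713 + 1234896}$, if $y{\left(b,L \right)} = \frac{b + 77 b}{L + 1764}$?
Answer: $\frac{1826021057}{217628651} \approx 8.3905$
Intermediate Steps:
$y{\left(b,L \right)} = \frac{78 b}{1764 + L}$
$\frac{y{\left(-659,-970 \right)} + 4599614}{-686713 + 1234896} = \frac{78 \left(-659\right) \frac{1}{1764 - 970} + 4599614}{-686713 + 1234896} = \frac{78 \left(-659\right) \frac{1}{794} + 4599614}{548183} = \left(78 \left(-659\right) \frac{1}{794} + 4599614\right) \frac{1}{548183} = \left(- \frac{25701}{397} + 4599614\right) \frac{1}{548183} = \frac{1826021057}{397} \cdot \frac{1}{548183} = \frac{1826021057}{217628651}$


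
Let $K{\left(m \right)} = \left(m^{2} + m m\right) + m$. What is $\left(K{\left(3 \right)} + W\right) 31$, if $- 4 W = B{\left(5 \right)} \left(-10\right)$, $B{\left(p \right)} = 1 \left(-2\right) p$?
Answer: $-124$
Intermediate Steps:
$B{\left(p \right)} = - 2 p$
$K{\left(m \right)} = m + 2 m^{2}$ ($K{\left(m \right)} = \left(m^{2} + m^{2}\right) + m = 2 m^{2} + m = m + 2 m^{2}$)
$W = -25$ ($W = - \frac{\left(-2\right) 5 \left(-10\right)}{4} = - \frac{\left(-10\right) \left(-10\right)}{4} = \left(- \frac{1}{4}\right) 100 = -25$)
$\left(K{\left(3 \right)} + W\right) 31 = \left(3 \left(1 + 2 \cdot 3\right) - 25\right) 31 = \left(3 \left(1 + 6\right) - 25\right) 31 = \left(3 \cdot 7 - 25\right) 31 = \left(21 - 25\right) 31 = \left(-4\right) 31 = -124$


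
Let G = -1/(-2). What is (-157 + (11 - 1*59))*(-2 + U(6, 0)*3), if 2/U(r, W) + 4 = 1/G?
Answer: 1025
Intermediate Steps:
G = 1/2 (G = -1*(-1/2) = 1/2 ≈ 0.50000)
U(r, W) = -1 (U(r, W) = 2/(-4 + 1/(1/2)) = 2/(-4 + 2) = 2/(-2) = 2*(-1/2) = -1)
(-157 + (11 - 1*59))*(-2 + U(6, 0)*3) = (-157 + (11 - 1*59))*(-2 - 1*3) = (-157 + (11 - 59))*(-2 - 3) = (-157 - 48)*(-5) = -205*(-5) = 1025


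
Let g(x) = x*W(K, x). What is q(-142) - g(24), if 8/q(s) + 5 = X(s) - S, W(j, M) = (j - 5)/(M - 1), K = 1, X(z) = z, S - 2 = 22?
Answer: 16232/3933 ≈ 4.1271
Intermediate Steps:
S = 24 (S = 2 + 22 = 24)
W(j, M) = (-5 + j)/(-1 + M)
q(s) = 8/(-29 + s) (q(s) = 8/(-5 + (s - 1*24)) = 8/(-5 + (s - 24)) = 8/(-5 + (-24 + s)) = 8/(-29 + s))
g(x) = -4*x/(-1 + x) (g(x) = x*((-5 + 1)/(-1 + x)) = x*(-4/(-1 + x)) = -4*x/(-1 + x))
q(-142) - g(24) = 8/(-29 - 142) - (-4)*24/(-1 + 24) = 8/(-171) - (-4)*24/23 = 8*(-1/171) - (-4)*24/23 = -8/171 - 1*(-96/23) = -8/171 + 96/23 = 16232/3933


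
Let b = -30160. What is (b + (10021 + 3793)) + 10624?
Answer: -5722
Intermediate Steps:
(b + (10021 + 3793)) + 10624 = (-30160 + (10021 + 3793)) + 10624 = (-30160 + 13814) + 10624 = -16346 + 10624 = -5722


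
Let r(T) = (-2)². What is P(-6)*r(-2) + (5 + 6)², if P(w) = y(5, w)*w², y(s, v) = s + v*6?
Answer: -4343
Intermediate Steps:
y(s, v) = s + 6*v
P(w) = w²*(5 + 6*w) (P(w) = (5 + 6*w)*w² = w²*(5 + 6*w))
r(T) = 4
P(-6)*r(-2) + (5 + 6)² = ((-6)²*(5 + 6*(-6)))*4 + (5 + 6)² = (36*(5 - 36))*4 + 11² = (36*(-31))*4 + 121 = -1116*4 + 121 = -4464 + 121 = -4343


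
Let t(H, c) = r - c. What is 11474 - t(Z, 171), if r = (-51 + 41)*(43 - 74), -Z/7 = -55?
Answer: 11335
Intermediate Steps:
Z = 385 (Z = -7*(-55) = 385)
r = 310 (r = -10*(-31) = 310)
t(H, c) = 310 - c
11474 - t(Z, 171) = 11474 - (310 - 1*171) = 11474 - (310 - 171) = 11474 - 1*139 = 11474 - 139 = 11335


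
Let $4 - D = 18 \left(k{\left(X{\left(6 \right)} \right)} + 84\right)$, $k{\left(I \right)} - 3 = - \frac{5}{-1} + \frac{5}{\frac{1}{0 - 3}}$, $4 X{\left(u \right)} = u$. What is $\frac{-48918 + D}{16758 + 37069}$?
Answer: $- \frac{50300}{53827} \approx -0.93447$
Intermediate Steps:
$X{\left(u \right)} = \frac{u}{4}$
$k{\left(I \right)} = -7$ ($k{\left(I \right)} = 3 + \left(- \frac{5}{-1} + \frac{5}{\frac{1}{0 - 3}}\right) = 3 + \left(\left(-5\right) \left(-1\right) + \frac{5}{\frac{1}{-3}}\right) = 3 + \left(5 + \frac{5}{- \frac{1}{3}}\right) = 3 + \left(5 + 5 \left(-3\right)\right) = 3 + \left(5 - 15\right) = 3 - 10 = -7$)
$D = -1382$ ($D = 4 - 18 \left(-7 + 84\right) = 4 - 18 \cdot 77 = 4 - 1386 = -1382$)
$\frac{-48918 + D}{16758 + 37069} = \frac{-48918 - 1382}{16758 + 37069} = - \frac{50300}{53827}$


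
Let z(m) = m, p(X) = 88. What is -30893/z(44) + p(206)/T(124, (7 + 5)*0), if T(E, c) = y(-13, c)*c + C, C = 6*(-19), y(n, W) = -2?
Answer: -1762837/2508 ≈ -702.89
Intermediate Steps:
C = -114
T(E, c) = -114 - 2*c (T(E, c) = -2*c - 114 = -114 - 2*c)
-30893/z(44) + p(206)/T(124, (7 + 5)*0) = -30893/44 + 88/(-114 - 2*(7 + 5)*0) = -30893*1/44 + 88/(-114 - 24*0) = -30893/44 + 88/(-114 - 2*0) = -30893/44 + 88/(-114 + 0) = -30893/44 + 88/(-114) = -30893/44 + 88*(-1/114) = -30893/44 - 44/57 = -1762837/2508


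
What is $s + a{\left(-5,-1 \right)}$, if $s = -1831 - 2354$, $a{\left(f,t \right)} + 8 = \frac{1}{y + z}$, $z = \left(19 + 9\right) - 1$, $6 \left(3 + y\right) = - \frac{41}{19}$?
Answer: $- \frac{11300021}{2695} \approx -4193.0$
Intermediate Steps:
$y = - \frac{383}{114}$ ($y = -3 + \frac{\left(-41\right) \frac{1}{19}}{6} = -3 + \frac{1}{6} \left(- \frac{41}{19}\right) = -3 - \frac{41}{114} = - \frac{383}{114} \approx -3.3596$)
$z = 27$ ($z = 28 - 1 = 27$)
$a{\left(f,t \right)} = - \frac{21446}{2695}$ ($a{\left(f,t \right)} = -8 + \frac{1}{- \frac{383}{114} + 27} = -8 + \frac{1}{\frac{2695}{114}} = -8 + \frac{114}{2695} = - \frac{21446}{2695}$)
$s = -4185$
$s + a{\left(-5,-1 \right)} = -4185 - \frac{21446}{2695} = - \frac{11300021}{2695}$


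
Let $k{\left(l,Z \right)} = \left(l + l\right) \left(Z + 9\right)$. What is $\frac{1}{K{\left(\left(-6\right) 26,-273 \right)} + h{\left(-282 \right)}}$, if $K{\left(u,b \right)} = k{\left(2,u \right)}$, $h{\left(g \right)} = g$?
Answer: $- \frac{1}{870} \approx -0.0011494$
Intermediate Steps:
$k{\left(l,Z \right)} = 2 l \left(9 + Z\right)$
$K{\left(u,b \right)} = 36 + 4 u$ ($K{\left(u,b \right)} = 2 \cdot 2 \left(9 + u\right) = 36 + 4 u$)
$\frac{1}{K{\left(\left(-6\right) 26,-273 \right)} + h{\left(-282 \right)}} = \frac{1}{\left(36 + 4 \left(\left(-6\right) 26\right)\right) - 282} = \frac{1}{\left(36 + 4 \left(-156\right)\right) - 282} = \frac{1}{\left(36 - 624\right) - 282} = \frac{1}{-588 - 282} = \frac{1}{-870} = - \frac{1}{870}$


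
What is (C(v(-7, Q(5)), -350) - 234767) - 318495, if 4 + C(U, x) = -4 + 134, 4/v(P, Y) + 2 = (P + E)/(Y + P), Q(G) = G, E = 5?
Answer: -553136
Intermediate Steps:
v(P, Y) = 4/(-2 + (5 + P)/(P + Y)) (v(P, Y) = 4/(-2 + (P + 5)/(Y + P)) = 4/(-2 + (5 + P)/(P + Y)))
C(U, x) = 126 (C(U, x) = -4 + (-4 + 134) = -4 + 130 = 126)
(C(v(-7, Q(5)), -350) - 234767) - 318495 = (126 - 234767) - 318495 = -234641 - 318495 = -553136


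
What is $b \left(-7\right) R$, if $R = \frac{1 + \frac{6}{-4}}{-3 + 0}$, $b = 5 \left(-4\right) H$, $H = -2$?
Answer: $- \frac{140}{3} \approx -46.667$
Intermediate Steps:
$b = 40$ ($b = 5 \left(-4\right) \left(-2\right) = \left(-20\right) \left(-2\right) = 40$)
$R = \frac{1}{6}$ ($R = \frac{1 + 6 \left(- \frac{1}{4}\right)}{-3} = \left(1 - \frac{3}{2}\right) \left(- \frac{1}{3}\right) = \left(- \frac{1}{2}\right) \left(- \frac{1}{3}\right) = \frac{1}{6} \approx 0.16667$)
$b \left(-7\right) R = 40 \left(-7\right) \frac{1}{6} = \left(-280\right) \frac{1}{6} = - \frac{140}{3}$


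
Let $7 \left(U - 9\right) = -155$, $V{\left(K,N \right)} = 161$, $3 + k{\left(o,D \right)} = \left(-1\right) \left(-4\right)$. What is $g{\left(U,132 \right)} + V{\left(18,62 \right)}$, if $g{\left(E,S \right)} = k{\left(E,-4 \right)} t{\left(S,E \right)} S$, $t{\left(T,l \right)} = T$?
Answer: $17585$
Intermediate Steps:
$k{\left(o,D \right)} = 1$ ($k{\left(o,D \right)} = -3 - -4 = -3 + 4 = 1$)
$U = - \frac{92}{7}$ ($U = 9 + \frac{1}{7} \left(-155\right) = 9 - \frac{155}{7} = - \frac{92}{7} \approx -13.143$)
$g{\left(E,S \right)} = S^{2}$ ($g{\left(E,S \right)} = 1 S S = S S = S^{2}$)
$g{\left(U,132 \right)} + V{\left(18,62 \right)} = 132^{2} + 161 = 17424 + 161 = 17585$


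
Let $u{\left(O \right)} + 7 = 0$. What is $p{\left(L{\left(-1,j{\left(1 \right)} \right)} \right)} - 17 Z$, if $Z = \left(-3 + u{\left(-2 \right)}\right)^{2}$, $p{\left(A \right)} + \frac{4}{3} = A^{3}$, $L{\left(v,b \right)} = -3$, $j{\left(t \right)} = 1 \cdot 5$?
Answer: $- \frac{5185}{3} \approx -1728.3$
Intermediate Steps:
$j{\left(t \right)} = 5$
$u{\left(O \right)} = -7$ ($u{\left(O \right)} = -7 + 0 = -7$)
$p{\left(A \right)} = - \frac{4}{3} + A^{3}$
$Z = 100$ ($Z = \left(-3 - 7\right)^{2} = \left(-10\right)^{2} = 100$)
$p{\left(L{\left(-1,j{\left(1 \right)} \right)} \right)} - 17 Z = \left(- \frac{4}{3} + \left(-3\right)^{3}\right) - 1700 = \left(- \frac{4}{3} - 27\right) - 1700 = - \frac{85}{3} - 1700 = - \frac{5185}{3}$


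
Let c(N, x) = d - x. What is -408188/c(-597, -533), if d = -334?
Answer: -408188/199 ≈ -2051.2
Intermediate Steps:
c(N, x) = -334 - x
-408188/c(-597, -533) = -408188/(-334 - 1*(-533)) = -408188/(-334 + 533) = -408188/199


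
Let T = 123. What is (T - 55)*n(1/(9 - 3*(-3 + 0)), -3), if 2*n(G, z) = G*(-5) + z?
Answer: -1003/9 ≈ -111.44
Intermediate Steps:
n(G, z) = z/2 - 5*G/2 (n(G, z) = (G*(-5) + z)/2 = (-5*G + z)/2 = (z - 5*G)/2 = z/2 - 5*G/2)
(T - 55)*n(1/(9 - 3*(-3 + 0)), -3) = (123 - 55)*((½)*(-3) - 5/(2*(9 - 3*(-3 + 0)))) = 68*(-3/2 - 5/(2*(9 - 3*(-3)))) = 68*(-3/2 - 5/(2*(9 + 9))) = 68*(-3/2 - 5/2/18) = 68*(-3/2 - 5/2*1/18) = 68*(-3/2 - 5/36) = 68*(-59/36) = -1003/9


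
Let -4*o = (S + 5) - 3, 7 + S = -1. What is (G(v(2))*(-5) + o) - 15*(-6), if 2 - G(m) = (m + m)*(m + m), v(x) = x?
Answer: 323/2 ≈ 161.50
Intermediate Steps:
S = -8 (S = -7 - 1 = -8)
G(m) = 2 - 4*m² (G(m) = 2 - (m + m)*(m + m) = 2 - 2*m*2*m = 2 - 4*m²)
o = 3/2 (o = -((-8 + 5) - 3)/4 = -(-3 - 3)/4 = -¼*(-6) = 3/2 ≈ 1.5000)
(G(v(2))*(-5) + o) - 15*(-6) = ((2 - 4*2²)*(-5) + 3/2) - 15*(-6) = ((2 - 4*4)*(-5) + 3/2) + 90 = ((2 - 16)*(-5) + 3/2) + 90 = (-14*(-5) + 3/2) + 90 = (70 + 3/2) + 90 = 143/2 + 90 = 323/2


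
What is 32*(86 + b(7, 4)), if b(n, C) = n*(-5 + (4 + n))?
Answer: 4096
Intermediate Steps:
b(n, C) = n*(-1 + n)
32*(86 + b(7, 4)) = 32*(86 + 7*(-1 + 7)) = 32*(86 + 7*6) = 32*(86 + 42) = 32*128 = 4096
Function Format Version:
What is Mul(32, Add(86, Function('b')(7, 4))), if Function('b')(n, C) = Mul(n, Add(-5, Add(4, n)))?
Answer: 4096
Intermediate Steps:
Function('b')(n, C) = Mul(n, Add(-1, n))
Mul(32, Add(86, Function('b')(7, 4))) = Mul(32, Add(86, Mul(7, Add(-1, 7)))) = Mul(32, Add(86, Mul(7, 6))) = Mul(32, Add(86, 42)) = Mul(32, 128) = 4096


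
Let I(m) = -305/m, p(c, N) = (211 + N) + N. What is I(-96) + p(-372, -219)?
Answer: -21487/96 ≈ -223.82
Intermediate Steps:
p(c, N) = 211 + 2*N
I(-96) + p(-372, -219) = -305/(-96) + (211 + 2*(-219)) = -305*(-1/96) + (211 - 438) = 305/96 - 227 = -21487/96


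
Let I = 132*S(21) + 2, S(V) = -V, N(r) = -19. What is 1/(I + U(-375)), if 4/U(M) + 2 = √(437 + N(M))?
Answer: -26063/72194006 - √418/794134066 ≈ -0.00036104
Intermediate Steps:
U(M) = 4/(-2 + √418) (U(M) = 4/(-2 + √(437 - 19)) = 4/(-2 + √418))
I = -2770 (I = 132*(-1*21) + 2 = 132*(-21) + 2 = -2772 + 2 = -2770)
1/(I + U(-375)) = 1/(-2770 + (4/207 + 2*√418/207)) = 1/(-573386/207 + 2*√418/207)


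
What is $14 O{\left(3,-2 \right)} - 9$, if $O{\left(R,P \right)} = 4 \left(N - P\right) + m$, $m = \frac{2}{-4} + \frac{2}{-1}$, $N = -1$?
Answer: $12$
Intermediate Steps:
$m = - \frac{5}{2}$ ($m = 2 \left(- \frac{1}{4}\right) + 2 \left(-1\right) = - \frac{1}{2} - 2 = - \frac{5}{2} \approx -2.5$)
$O{\left(R,P \right)} = - \frac{13}{2} - 4 P$ ($O{\left(R,P \right)} = 4 \left(-1 - P\right) - \frac{5}{2} = \left(-4 - 4 P\right) - \frac{5}{2} = - \frac{13}{2} - 4 P$)
$14 O{\left(3,-2 \right)} - 9 = 14 \left(- \frac{13}{2} - -8\right) - 9 = 14 \left(- \frac{13}{2} + 8\right) - 9 = 14 \cdot \frac{3}{2} - 9 = 21 - 9 = 12$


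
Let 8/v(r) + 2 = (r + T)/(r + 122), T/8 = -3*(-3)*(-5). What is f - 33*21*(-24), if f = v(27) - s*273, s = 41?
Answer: 3430817/631 ≈ 5437.1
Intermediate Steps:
T = -360 (T = 8*(-3*(-3)*(-5)) = 8*(9*(-5)) = 8*(-45) = -360)
v(r) = 8/(-2 + (-360 + r)/(122 + r)) (v(r) = 8/(-2 + (r - 360)/(r + 122)) = 8/(-2 + (-360 + r)/(122 + r)))
f = -7063975/631 (f = 8*(-122 - 1*27)/(604 + 27) - 41*273 = 8*(-122 - 27)/631 - 1*11193 = 8*(1/631)*(-149) - 11193 = -1192/631 - 11193 = -7063975/631 ≈ -11195.)
f - 33*21*(-24) = -7063975/631 - 33*21*(-24) = -7063975/631 - 693*(-24) = -7063975/631 - 1*(-16632) = -7063975/631 + 16632 = 3430817/631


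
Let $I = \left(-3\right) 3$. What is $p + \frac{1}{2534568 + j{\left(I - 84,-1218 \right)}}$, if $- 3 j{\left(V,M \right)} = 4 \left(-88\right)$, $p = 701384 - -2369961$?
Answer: $\frac{23354679375323}{7604056} \approx 3.0713 \cdot 10^{6}$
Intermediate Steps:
$I = -9$
$p = 3071345$ ($p = 701384 + 2369961 = 3071345$)
$j{\left(V,M \right)} = \frac{352}{3}$ ($j{\left(V,M \right)} = - \frac{4 \left(-88\right)}{3} = \left(- \frac{1}{3}\right) \left(-352\right) = \frac{352}{3}$)
$p + \frac{1}{2534568 + j{\left(I - 84,-1218 \right)}} = 3071345 + \frac{1}{2534568 + \frac{352}{3}} = 3071345 + \frac{1}{\frac{7604056}{3}} = 3071345 + \frac{3}{7604056} = \frac{23354679375323}{7604056}$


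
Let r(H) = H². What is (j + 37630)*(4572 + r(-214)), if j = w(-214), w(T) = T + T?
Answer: 1873790336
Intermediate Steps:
w(T) = 2*T
j = -428 (j = 2*(-214) = -428)
(j + 37630)*(4572 + r(-214)) = (-428 + 37630)*(4572 + (-214)²) = 37202*(4572 + 45796) = 37202*50368 = 1873790336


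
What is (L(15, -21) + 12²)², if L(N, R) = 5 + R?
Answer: 16384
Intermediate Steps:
(L(15, -21) + 12²)² = ((5 - 21) + 12²)² = (-16 + 144)² = 128² = 16384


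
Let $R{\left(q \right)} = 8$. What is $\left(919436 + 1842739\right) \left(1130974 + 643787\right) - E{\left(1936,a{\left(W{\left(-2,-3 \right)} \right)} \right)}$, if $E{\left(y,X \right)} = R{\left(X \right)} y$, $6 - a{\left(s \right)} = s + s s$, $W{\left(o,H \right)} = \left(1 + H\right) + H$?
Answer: $4902200449687$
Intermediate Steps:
$W{\left(o,H \right)} = 1 + 2 H$
$a{\left(s \right)} = 6 - s - s^{2}$ ($a{\left(s \right)} = 6 - \left(s + s s\right) = 6 - \left(s + s^{2}\right) = 6 - s - s^{2}$)
$E{\left(y,X \right)} = 8 y$
$\left(919436 + 1842739\right) \left(1130974 + 643787\right) - E{\left(1936,a{\left(W{\left(-2,-3 \right)} \right)} \right)} = \left(919436 + 1842739\right) \left(1130974 + 643787\right) - 8 \cdot 1936 = 2762175 \cdot 1774761 - 15488 = 4902200465175 - 15488 = 4902200449687$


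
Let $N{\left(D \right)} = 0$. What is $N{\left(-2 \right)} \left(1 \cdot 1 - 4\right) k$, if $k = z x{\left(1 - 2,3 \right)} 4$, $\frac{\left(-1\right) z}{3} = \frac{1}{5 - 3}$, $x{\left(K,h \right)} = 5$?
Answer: $0$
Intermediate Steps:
$z = - \frac{3}{2}$ ($z = - \frac{3}{5 - 3} = - \frac{3}{2} \approx -1.5$)
$k = -30$ ($k = \left(- \frac{3}{2}\right) 5 \cdot 4 = \left(- \frac{15}{2}\right) 4 = -30$)
$N{\left(-2 \right)} \left(1 \cdot 1 - 4\right) k = 0 \left(1 \cdot 1 - 4\right) \left(-30\right) = 0 \left(1 - 4\right) \left(-30\right) = 0 \left(-3\right) \left(-30\right) = 0 \left(-30\right) = 0$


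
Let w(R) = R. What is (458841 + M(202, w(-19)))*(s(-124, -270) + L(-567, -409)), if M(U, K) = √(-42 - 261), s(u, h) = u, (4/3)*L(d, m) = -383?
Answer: -754793445/4 - 1645*I*√303/4 ≈ -1.887e+8 - 7158.6*I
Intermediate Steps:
L(d, m) = -1149/4 (L(d, m) = (¾)*(-383) = -1149/4)
M(U, K) = I*√303 (M(U, K) = √(-303) = I*√303)
(458841 + M(202, w(-19)))*(s(-124, -270) + L(-567, -409)) = (458841 + I*√303)*(-124 - 1149/4) = (458841 + I*√303)*(-1645/4) = -754793445/4 - 1645*I*√303/4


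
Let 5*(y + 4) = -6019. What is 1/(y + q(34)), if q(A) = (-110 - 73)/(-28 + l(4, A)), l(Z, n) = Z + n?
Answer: -10/12261 ≈ -0.00081559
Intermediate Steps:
y = -6039/5 (y = -4 + (⅕)*(-6019) = -4 - 6019/5 = -6039/5 ≈ -1207.8)
q(A) = -183/(-24 + A) (q(A) = (-110 - 73)/(-28 + (4 + A)) = -183/(-24 + A))
1/(y + q(34)) = 1/(-6039/5 - 183/(-24 + 34)) = 1/(-6039/5 - 183/10) = 1/(-12261/10) = -10/12261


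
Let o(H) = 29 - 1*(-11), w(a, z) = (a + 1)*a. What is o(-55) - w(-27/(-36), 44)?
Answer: 619/16 ≈ 38.688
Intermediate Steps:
w(a, z) = a*(1 + a) (w(a, z) = (1 + a)*a = a*(1 + a))
o(H) = 40 (o(H) = 29 + 11 = 40)
o(-55) - w(-27/(-36), 44) = 40 - (-27/(-36))*(1 - 27/(-36)) = 40 - (-27*(-1/36))*(1 - 27*(-1/36)) = 40 - 3*(1 + ¾)/4 = 40 - 3*7/(4*4) = 40 - 1*21/16 = 40 - 21/16 = 619/16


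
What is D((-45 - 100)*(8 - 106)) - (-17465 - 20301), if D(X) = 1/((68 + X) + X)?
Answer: 1075877809/28488 ≈ 37766.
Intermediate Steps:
D(X) = 1/(68 + 2*X)
D((-45 - 100)*(8 - 106)) - (-17465 - 20301) = 1/(2*(34 + (-45 - 100)*(8 - 106))) - (-17465 - 20301) = 1/(2*(34 - 145*(-98))) - 1*(-37766) = 1/(2*(34 + 14210)) + 37766 = (½)/14244 + 37766 = (½)*(1/14244) + 37766 = 1/28488 + 37766 = 1075877809/28488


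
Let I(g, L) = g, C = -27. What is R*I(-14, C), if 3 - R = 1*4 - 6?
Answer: -70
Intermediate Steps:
R = 5 (R = 3 - (1*4 - 6) = 3 - (4 - 6) = 3 - 1*(-2) = 3 + 2 = 5)
R*I(-14, C) = 5*(-14) = -70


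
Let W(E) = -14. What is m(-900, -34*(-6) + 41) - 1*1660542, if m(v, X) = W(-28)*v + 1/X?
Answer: -403745789/245 ≈ -1.6479e+6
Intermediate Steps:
m(v, X) = 1/X - 14*v (m(v, X) = -14*v + 1/X = 1/X - 14*v)
m(-900, -34*(-6) + 41) - 1*1660542 = (1/(-34*(-6) + 41) - 14*(-900)) - 1*1660542 = (1/(204 + 41) + 12600) - 1660542 = (1/245 + 12600) - 1660542 = 3087001/245 - 1660542 = -403745789/245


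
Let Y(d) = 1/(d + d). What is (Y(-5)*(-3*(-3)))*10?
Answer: -9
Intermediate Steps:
Y(d) = 1/(2*d)
(Y(-5)*(-3*(-3)))*10 = (((½)/(-5))*(-3*(-3)))*10 = (((½)*(-⅕))*9)*10 = -⅒*9*10 = -9/10*10 = -9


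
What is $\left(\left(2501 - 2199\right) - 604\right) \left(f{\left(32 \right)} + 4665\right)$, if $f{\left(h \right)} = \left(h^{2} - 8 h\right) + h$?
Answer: $-1650430$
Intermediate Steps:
$f{\left(h \right)} = h^{2} - 7 h$
$\left(\left(2501 - 2199\right) - 604\right) \left(f{\left(32 \right)} + 4665\right) = \left(\left(2501 - 2199\right) - 604\right) \left(32 \left(-7 + 32\right) + 4665\right) = \left(\left(2501 - 2199\right) - 604\right) \left(32 \cdot 25 + 4665\right) = \left(302 - 604\right) \left(800 + 4665\right) = \left(-302\right) 5465 = -1650430$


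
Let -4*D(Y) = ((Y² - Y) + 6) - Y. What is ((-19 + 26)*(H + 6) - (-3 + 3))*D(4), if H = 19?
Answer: -1225/2 ≈ -612.50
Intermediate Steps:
D(Y) = -3/2 + Y/2 - Y²/4 (D(Y) = -(((Y² - Y) + 6) - Y)/4 = -((6 + Y² - Y) - Y)/4 = -(6 + Y² - 2*Y)/4 = -3/2 + Y/2 - Y²/4)
((-19 + 26)*(H + 6) - (-3 + 3))*D(4) = ((-19 + 26)*(19 + 6) - (-3 + 3))*(-3/2 + (½)*4 - ¼*4²) = (7*25 - 1*0)*(-3/2 + 2 - ¼*16) = (175 + 0)*(-3/2 + 2 - 4) = 175*(-7/2) = -1225/2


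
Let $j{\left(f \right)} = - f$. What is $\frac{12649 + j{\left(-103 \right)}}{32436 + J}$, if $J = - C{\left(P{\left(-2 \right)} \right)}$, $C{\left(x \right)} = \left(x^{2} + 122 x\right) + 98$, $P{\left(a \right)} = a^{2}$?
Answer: $\frac{6376}{15917} \approx 0.40058$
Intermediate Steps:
$C{\left(x \right)} = 98 + x^{2} + 122 x$
$J = -602$ ($J = - (98 + \left(\left(-2\right)^{2}\right)^{2} + 122 \left(-2\right)^{2}) = - (98 + 4^{2} + 122 \cdot 4) = - (98 + 16 + 488) = \left(-1\right) 602 = -602$)
$\frac{12649 + j{\left(-103 \right)}}{32436 + J} = \frac{12649 - -103}{32436 - 602} = \frac{12649 + 103}{31834} = 12752 \cdot \frac{1}{31834} = \frac{6376}{15917}$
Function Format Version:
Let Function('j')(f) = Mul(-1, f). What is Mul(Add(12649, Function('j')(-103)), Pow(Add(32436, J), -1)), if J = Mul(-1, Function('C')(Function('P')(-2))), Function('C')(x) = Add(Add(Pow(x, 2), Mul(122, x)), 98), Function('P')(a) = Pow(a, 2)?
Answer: Rational(6376, 15917) ≈ 0.40058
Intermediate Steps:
Function('C')(x) = Add(98, Pow(x, 2), Mul(122, x))
J = -602 (J = Mul(-1, Add(98, Pow(Pow(-2, 2), 2), Mul(122, Pow(-2, 2)))) = Mul(-1, Add(98, Pow(4, 2), Mul(122, 4))) = Mul(-1, Add(98, 16, 488)) = Mul(-1, 602) = -602)
Mul(Add(12649, Function('j')(-103)), Pow(Add(32436, J), -1)) = Mul(Add(12649, Mul(-1, -103)), Pow(Add(32436, -602), -1)) = Mul(Add(12649, 103), Pow(31834, -1)) = Mul(12752, Rational(1, 31834)) = Rational(6376, 15917)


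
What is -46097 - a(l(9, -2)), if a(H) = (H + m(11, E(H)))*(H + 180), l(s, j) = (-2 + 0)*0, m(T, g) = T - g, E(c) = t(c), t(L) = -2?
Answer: -48437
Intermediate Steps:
E(c) = -2
l(s, j) = 0 (l(s, j) = -2*0 = 0)
a(H) = (13 + H)*(180 + H) (a(H) = (H + (11 - 1*(-2)))*(H + 180) = (H + (11 + 2))*(180 + H) = (H + 13)*(180 + H) = (13 + H)*(180 + H))
-46097 - a(l(9, -2)) = -46097 - (2340 + 0**2 + 193*0) = -46097 - (2340 + 0 + 0) = -46097 - 1*2340 = -46097 - 2340 = -48437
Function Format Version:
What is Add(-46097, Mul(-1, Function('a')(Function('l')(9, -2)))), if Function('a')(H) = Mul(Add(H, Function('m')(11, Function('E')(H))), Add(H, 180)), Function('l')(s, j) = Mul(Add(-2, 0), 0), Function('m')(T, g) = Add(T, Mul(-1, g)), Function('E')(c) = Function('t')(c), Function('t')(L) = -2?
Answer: -48437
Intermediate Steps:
Function('E')(c) = -2
Function('l')(s, j) = 0 (Function('l')(s, j) = Mul(-2, 0) = 0)
Function('a')(H) = Mul(Add(13, H), Add(180, H)) (Function('a')(H) = Mul(Add(H, Add(11, Mul(-1, -2))), Add(H, 180)) = Mul(Add(H, Add(11, 2)), Add(180, H)) = Mul(Add(H, 13), Add(180, H)) = Mul(Add(13, H), Add(180, H)))
Add(-46097, Mul(-1, Function('a')(Function('l')(9, -2)))) = Add(-46097, Mul(-1, Add(2340, Pow(0, 2), Mul(193, 0)))) = Add(-46097, Mul(-1, Add(2340, 0, 0))) = Add(-46097, Mul(-1, 2340)) = Add(-46097, -2340) = -48437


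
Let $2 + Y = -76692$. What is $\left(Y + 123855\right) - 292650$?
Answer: $-245489$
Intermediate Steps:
$Y = -76694$ ($Y = -2 - 76692 = -76694$)
$\left(Y + 123855\right) - 292650 = \left(-76694 + 123855\right) - 292650 = 47161 - 292650 = -245489$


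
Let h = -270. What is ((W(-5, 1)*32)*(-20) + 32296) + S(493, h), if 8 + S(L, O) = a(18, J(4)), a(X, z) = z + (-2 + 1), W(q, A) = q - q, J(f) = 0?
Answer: 32287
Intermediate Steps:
W(q, A) = 0
a(X, z) = -1 + z (a(X, z) = z - 1 = -1 + z)
S(L, O) = -9 (S(L, O) = -8 + (-1 + 0) = -8 - 1 = -9)
((W(-5, 1)*32)*(-20) + 32296) + S(493, h) = ((0*32)*(-20) + 32296) - 9 = (0*(-20) + 32296) - 9 = (0 + 32296) - 9 = 32296 - 9 = 32287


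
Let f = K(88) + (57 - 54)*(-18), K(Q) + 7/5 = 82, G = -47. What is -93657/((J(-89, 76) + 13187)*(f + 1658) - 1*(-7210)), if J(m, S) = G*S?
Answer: -93657/16204639 ≈ -0.0057796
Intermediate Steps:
J(m, S) = -47*S
K(Q) = 403/5 (K(Q) = -7/5 + 82 = 403/5)
f = 133/5 (f = 403/5 + (57 - 54)*(-18) = 403/5 + 3*(-18) = 403/5 - 54 = 133/5 ≈ 26.600)
-93657/((J(-89, 76) + 13187)*(f + 1658) - 1*(-7210)) = -93657/((-47*76 + 13187)*(133/5 + 1658) - 1*(-7210)) = -93657/((-3572 + 13187)*(8423/5) + 7210) = -93657/(9615*(8423/5) + 7210) = -93657/(16197429 + 7210) = -93657/16204639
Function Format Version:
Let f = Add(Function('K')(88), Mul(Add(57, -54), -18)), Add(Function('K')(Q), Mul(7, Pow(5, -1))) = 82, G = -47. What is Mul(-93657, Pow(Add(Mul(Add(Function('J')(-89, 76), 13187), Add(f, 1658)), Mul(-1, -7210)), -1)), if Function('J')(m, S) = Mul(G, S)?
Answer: Rational(-93657, 16204639) ≈ -0.0057796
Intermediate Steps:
Function('J')(m, S) = Mul(-47, S)
Function('K')(Q) = Rational(403, 5) (Function('K')(Q) = Add(Rational(-7, 5), 82) = Rational(403, 5))
f = Rational(133, 5) (f = Add(Rational(403, 5), Mul(Add(57, -54), -18)) = Add(Rational(403, 5), Mul(3, -18)) = Add(Rational(403, 5), -54) = Rational(133, 5) ≈ 26.600)
Mul(-93657, Pow(Add(Mul(Add(Function('J')(-89, 76), 13187), Add(f, 1658)), Mul(-1, -7210)), -1)) = Mul(-93657, Pow(Add(Mul(Add(Mul(-47, 76), 13187), Add(Rational(133, 5), 1658)), Mul(-1, -7210)), -1)) = Mul(-93657, Pow(Add(Mul(Add(-3572, 13187), Rational(8423, 5)), 7210), -1)) = Mul(-93657, Pow(Add(Mul(9615, Rational(8423, 5)), 7210), -1)) = Mul(-93657, Pow(Add(16197429, 7210), -1)) = Mul(-93657, Pow(16204639, -1)) = Mul(-93657, Rational(1, 16204639)) = Rational(-93657, 16204639)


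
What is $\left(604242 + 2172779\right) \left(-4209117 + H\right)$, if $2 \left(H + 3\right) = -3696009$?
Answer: $- \frac{33641523872229}{2} \approx -1.6821 \cdot 10^{13}$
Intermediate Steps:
$H = - \frac{3696015}{2}$ ($H = -3 + \frac{1}{2} \left(-3696009\right) = -3 - \frac{3696009}{2} = - \frac{3696015}{2} \approx -1.848 \cdot 10^{6}$)
$\left(604242 + 2172779\right) \left(-4209117 + H\right) = \left(604242 + 2172779\right) \left(-4209117 - \frac{3696015}{2}\right) = 2777021 \left(- \frac{12114249}{2}\right) = - \frac{33641523872229}{2}$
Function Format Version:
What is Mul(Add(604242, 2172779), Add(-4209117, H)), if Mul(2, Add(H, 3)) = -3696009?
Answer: Rational(-33641523872229, 2) ≈ -1.6821e+13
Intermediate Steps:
H = Rational(-3696015, 2) (H = Add(-3, Mul(Rational(1, 2), -3696009)) = Add(-3, Rational(-3696009, 2)) = Rational(-3696015, 2) ≈ -1.8480e+6)
Mul(Add(604242, 2172779), Add(-4209117, H)) = Mul(Add(604242, 2172779), Add(-4209117, Rational(-3696015, 2))) = Mul(2777021, Rational(-12114249, 2)) = Rational(-33641523872229, 2)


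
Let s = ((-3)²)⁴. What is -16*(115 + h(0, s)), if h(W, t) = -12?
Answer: -1648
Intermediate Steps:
s = 6561 (s = 9⁴ = 6561)
-16*(115 + h(0, s)) = -16*(115 - 12) = -16*103 = -1648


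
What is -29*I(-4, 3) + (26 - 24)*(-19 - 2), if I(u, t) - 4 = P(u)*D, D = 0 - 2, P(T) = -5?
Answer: -448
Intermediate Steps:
D = -2
I(u, t) = 14 (I(u, t) = 4 - 5*(-2) = 4 + 10 = 14)
-29*I(-4, 3) + (26 - 24)*(-19 - 2) = -29*14 + (26 - 24)*(-19 - 2) = -406 + 2*(-21) = -406 - 42 = -448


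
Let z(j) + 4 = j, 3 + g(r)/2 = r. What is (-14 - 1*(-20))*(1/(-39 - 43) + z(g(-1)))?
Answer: -2955/41 ≈ -72.073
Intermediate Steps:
g(r) = -6 + 2*r
z(j) = -4 + j
(-14 - 1*(-20))*(1/(-39 - 43) + z(g(-1))) = (-14 - 1*(-20))*(1/(-39 - 43) + (-4 + (-6 + 2*(-1)))) = (-14 + 20)*(1/(-82) + (-4 + (-6 - 2))) = 6*(-1/82 + (-4 - 8)) = 6*(-1/82 - 12) = 6*(-985/82) = -2955/41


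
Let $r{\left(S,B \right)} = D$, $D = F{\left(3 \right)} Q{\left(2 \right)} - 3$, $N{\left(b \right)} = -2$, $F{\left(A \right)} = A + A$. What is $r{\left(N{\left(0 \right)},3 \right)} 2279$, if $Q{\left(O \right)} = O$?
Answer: $20511$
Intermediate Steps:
$F{\left(A \right)} = 2 A$
$D = 9$ ($D = 2 \cdot 3 \cdot 2 - 3 = 6 \cdot 2 - 3 = 12 - 3 = 9$)
$r{\left(S,B \right)} = 9$
$r{\left(N{\left(0 \right)},3 \right)} 2279 = 9 \cdot 2279 = 20511$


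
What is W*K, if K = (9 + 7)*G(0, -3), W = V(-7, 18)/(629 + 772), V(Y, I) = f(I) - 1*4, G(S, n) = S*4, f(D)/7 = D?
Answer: 0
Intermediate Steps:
f(D) = 7*D
G(S, n) = 4*S
V(Y, I) = -4 + 7*I (V(Y, I) = 7*I - 1*4 = 7*I - 4 = -4 + 7*I)
W = 122/1401 (W = (-4 + 7*18)/(629 + 772) = (-4 + 126)/1401 = 122*(1/1401) = 122/1401 ≈ 0.087081)
K = 0 (K = (9 + 7)*(4*0) = 16*0 = 0)
W*K = (122/1401)*0 = 0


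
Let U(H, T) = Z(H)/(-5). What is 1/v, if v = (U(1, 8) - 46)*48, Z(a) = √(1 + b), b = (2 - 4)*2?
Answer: -575/1269672 + 5*I*√3/2539344 ≈ -0.00045287 + 3.4104e-6*I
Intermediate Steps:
b = -4 (b = -2*2 = -4)
Z(a) = I*√3 (Z(a) = √(1 - 4) = √(-3) = I*√3)
U(H, T) = -I*√3/5 (U(H, T) = (I*√3)/(-5) = (I*√3)*(-⅕) = -I*√3/5)
v = -2208 - 48*I*√3/5 (v = (-I*√3/5 - 46)*48 = (-46 - I*√3/5)*48 = -2208 - 48*I*√3/5 ≈ -2208.0 - 16.628*I)
1/v = 1/(-2208 - 48*I*√3/5)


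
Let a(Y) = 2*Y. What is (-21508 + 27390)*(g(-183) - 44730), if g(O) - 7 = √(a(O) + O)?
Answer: -263060686 + 17646*I*√61 ≈ -2.6306e+8 + 1.3782e+5*I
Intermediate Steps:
g(O) = 7 + √3*√O (g(O) = 7 + √(2*O + O) = 7 + √(3*O) = 7 + √3*√O)
(-21508 + 27390)*(g(-183) - 44730) = (-21508 + 27390)*((7 + √3*√(-183)) - 44730) = 5882*((7 + √3*(I*√183)) - 44730) = 5882*((7 + 3*I*√61) - 44730) = 5882*(-44723 + 3*I*√61) = -263060686 + 17646*I*√61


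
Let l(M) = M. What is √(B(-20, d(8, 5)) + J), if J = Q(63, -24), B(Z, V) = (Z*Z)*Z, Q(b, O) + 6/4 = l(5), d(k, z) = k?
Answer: 3*I*√3554/2 ≈ 89.423*I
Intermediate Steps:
Q(b, O) = 7/2 (Q(b, O) = -3/2 + 5 = 7/2)
B(Z, V) = Z³ (B(Z, V) = Z²*Z = Z³)
J = 7/2 ≈ 3.5000
√(B(-20, d(8, 5)) + J) = √((-20)³ + 7/2) = √(-8000 + 7/2) = √(-15993/2) = 3*I*√3554/2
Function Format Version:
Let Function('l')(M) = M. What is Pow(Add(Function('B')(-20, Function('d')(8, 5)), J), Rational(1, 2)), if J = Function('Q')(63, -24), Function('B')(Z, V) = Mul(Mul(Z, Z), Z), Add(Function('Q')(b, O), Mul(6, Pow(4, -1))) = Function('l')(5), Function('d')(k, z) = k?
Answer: Mul(Rational(3, 2), I, Pow(3554, Rational(1, 2))) ≈ Mul(89.423, I)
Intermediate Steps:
Function('Q')(b, O) = Rational(7, 2) (Function('Q')(b, O) = Add(Rational(-3, 2), 5) = Rational(7, 2))
Function('B')(Z, V) = Pow(Z, 3) (Function('B')(Z, V) = Mul(Pow(Z, 2), Z) = Pow(Z, 3))
J = Rational(7, 2) ≈ 3.5000
Pow(Add(Function('B')(-20, Function('d')(8, 5)), J), Rational(1, 2)) = Pow(Add(Pow(-20, 3), Rational(7, 2)), Rational(1, 2)) = Pow(Add(-8000, Rational(7, 2)), Rational(1, 2)) = Pow(Rational(-15993, 2), Rational(1, 2)) = Mul(Rational(3, 2), I, Pow(3554, Rational(1, 2)))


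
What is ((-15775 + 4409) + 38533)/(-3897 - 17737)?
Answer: -27167/21634 ≈ -1.2558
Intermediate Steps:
((-15775 + 4409) + 38533)/(-3897 - 17737) = (-11366 + 38533)/(-21634) = 27167*(-1/21634) = -27167/21634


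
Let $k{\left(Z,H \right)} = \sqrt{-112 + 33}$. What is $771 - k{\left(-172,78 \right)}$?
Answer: $771 - i \sqrt{79} \approx 771.0 - 8.8882 i$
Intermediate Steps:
$k{\left(Z,H \right)} = i \sqrt{79}$ ($k{\left(Z,H \right)} = \sqrt{-79} = i \sqrt{79}$)
$771 - k{\left(-172,78 \right)} = 771 - i \sqrt{79}$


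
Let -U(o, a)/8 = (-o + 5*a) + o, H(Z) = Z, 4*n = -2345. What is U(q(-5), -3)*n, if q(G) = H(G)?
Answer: -70350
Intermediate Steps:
n = -2345/4 (n = (¼)*(-2345) = -2345/4 ≈ -586.25)
q(G) = G
U(o, a) = -40*a (U(o, a) = -8*((-o + 5*a) + o) = -40*a)
U(q(-5), -3)*n = -40*(-3)*(-2345/4) = 120*(-2345/4) = -70350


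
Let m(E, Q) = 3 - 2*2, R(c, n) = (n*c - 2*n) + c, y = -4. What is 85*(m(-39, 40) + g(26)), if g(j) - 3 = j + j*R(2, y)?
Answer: 6800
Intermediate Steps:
R(c, n) = c - 2*n + c*n (R(c, n) = (c*n - 2*n) + c = (-2*n + c*n) + c = c - 2*n + c*n)
m(E, Q) = -1 (m(E, Q) = 3 - 4 = -1)
g(j) = 3 + 3*j (g(j) = 3 + (j + j*(2 - 2*(-4) + 2*(-4))) = 3 + (j + j*(2 + 8 - 8)) = 3 + (j + j*2) = 3 + (j + 2*j) = 3 + 3*j)
85*(m(-39, 40) + g(26)) = 85*(-1 + (3 + 3*26)) = 85*(-1 + (3 + 78)) = 85*(-1 + 81) = 85*80 = 6800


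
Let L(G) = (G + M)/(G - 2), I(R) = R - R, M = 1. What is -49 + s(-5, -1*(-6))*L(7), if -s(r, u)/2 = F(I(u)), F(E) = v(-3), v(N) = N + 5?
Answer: -277/5 ≈ -55.400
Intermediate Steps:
I(R) = 0
v(N) = 5 + N
F(E) = 2 (F(E) = 5 - 3 = 2)
s(r, u) = -4 (s(r, u) = -2*2 = -4)
L(G) = (1 + G)/(-2 + G) (L(G) = (G + 1)/(G - 2) = (1 + G)/(-2 + G))
-49 + s(-5, -1*(-6))*L(7) = -49 - 4*(1 + 7)/(-2 + 7) = -49 - 4*8/5 = -49 - 32/5 = -277/5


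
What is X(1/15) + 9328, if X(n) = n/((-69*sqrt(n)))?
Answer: 9328 - sqrt(15)/1035 ≈ 9328.0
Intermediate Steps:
X(n) = -sqrt(n)/69 (X(n) = n*(-1/(69*sqrt(n))) = -sqrt(n)/69)
X(1/15) + 9328 = -sqrt(15)/15/69 + 9328 = -sqrt(15)/1035 + 9328 = 9328 - sqrt(15)/1035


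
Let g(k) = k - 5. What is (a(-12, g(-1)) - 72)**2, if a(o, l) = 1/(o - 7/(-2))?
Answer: 1503076/289 ≈ 5201.0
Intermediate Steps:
g(k) = -5 + k
a(o, l) = 1/(7/2 + o) (a(o, l) = 1/(o - 7*(-1/2)) = 1/(o + 7/2) = 1/(7/2 + o))
(a(-12, g(-1)) - 72)**2 = (2/(7 + 2*(-12)) - 72)**2 = (2/(7 - 24) - 72)**2 = (2/(-17) - 72)**2 = (2*(-1/17) - 72)**2 = (-2/17 - 72)**2 = (-1226/17)**2 = 1503076/289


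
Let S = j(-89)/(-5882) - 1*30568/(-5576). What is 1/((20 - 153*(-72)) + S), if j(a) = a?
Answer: 241162/2662789547 ≈ 9.0567e-5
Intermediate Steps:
S = 1325715/241162 (S = -89/(-5882) - 1*30568/(-5576) = -89*(-1/5882) - 30568*(-1/5576) = 89/5882 + 3821/697 = 1325715/241162 ≈ 5.4972)
1/((20 - 153*(-72)) + S) = 1/((20 - 153*(-72)) + 1325715/241162) = 1/((20 + 11016) + 1325715/241162) = 1/(11036 + 1325715/241162) = 1/(2662789547/241162) = 241162/2662789547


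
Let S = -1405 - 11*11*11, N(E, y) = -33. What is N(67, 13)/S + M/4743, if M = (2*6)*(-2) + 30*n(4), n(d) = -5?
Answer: -3945/160208 ≈ -0.024624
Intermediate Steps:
S = -2736 (S = -1405 - 121*11 = -1405 - 1331 = -2736)
M = -174 (M = (2*6)*(-2) + 30*(-5) = 12*(-2) - 150 = -24 - 150 = -174)
N(67, 13)/S + M/4743 = -33/(-2736) - 174/4743 = -33*(-1/2736) - 174*1/4743 = 11/912 - 58/1581 = -3945/160208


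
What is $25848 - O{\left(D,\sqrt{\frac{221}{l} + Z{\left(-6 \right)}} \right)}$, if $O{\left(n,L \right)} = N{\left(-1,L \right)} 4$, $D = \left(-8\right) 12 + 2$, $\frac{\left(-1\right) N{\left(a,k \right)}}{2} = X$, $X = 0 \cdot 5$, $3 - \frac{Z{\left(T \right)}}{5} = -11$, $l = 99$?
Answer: $25848$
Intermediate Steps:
$Z{\left(T \right)} = 70$ ($Z{\left(T \right)} = 15 - -55 = 15 + 55 = 70$)
$X = 0$
$N{\left(a,k \right)} = 0$ ($N{\left(a,k \right)} = \left(-2\right) 0 = 0$)
$D = -94$ ($D = -96 + 2 = -94$)
$O{\left(n,L \right)} = 0$ ($O{\left(n,L \right)} = 0 \cdot 4 = 0$)
$25848 - O{\left(D,\sqrt{\frac{221}{l} + Z{\left(-6 \right)}} \right)} = 25848 - 0 = 25848 + 0 = 25848$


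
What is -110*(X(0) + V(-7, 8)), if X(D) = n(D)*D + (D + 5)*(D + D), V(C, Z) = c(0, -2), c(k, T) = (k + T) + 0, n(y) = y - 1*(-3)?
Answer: 220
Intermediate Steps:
n(y) = 3 + y (n(y) = y + 3 = 3 + y)
c(k, T) = T + k (c(k, T) = (T + k) + 0 = T + k)
V(C, Z) = -2 (V(C, Z) = -2 + 0 = -2)
X(D) = D*(3 + D) + 2*D*(5 + D) (X(D) = (3 + D)*D + (D + 5)*(D + D) = D*(3 + D) + (5 + D)*(2*D) = D*(3 + D) + 2*D*(5 + D))
-110*(X(0) + V(-7, 8)) = -110*(0*(13 + 3*0) - 2) = -110*(0*(13 + 0) - 2) = -110*(0*13 - 2) = -110*(0 - 2) = -110*(-2) = 220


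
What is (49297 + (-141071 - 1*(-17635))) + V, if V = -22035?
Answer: -96174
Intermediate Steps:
(49297 + (-141071 - 1*(-17635))) + V = (49297 + (-141071 - 1*(-17635))) - 22035 = (49297 + (-141071 + 17635)) - 22035 = (49297 - 123436) - 22035 = -74139 - 22035 = -96174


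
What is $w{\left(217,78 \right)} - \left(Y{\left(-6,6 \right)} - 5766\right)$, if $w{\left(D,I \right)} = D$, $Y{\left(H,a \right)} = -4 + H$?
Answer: $5993$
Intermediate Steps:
$w{\left(217,78 \right)} - \left(Y{\left(-6,6 \right)} - 5766\right) = 217 - \left(\left(-4 - 6\right) - 5766\right) = 217 - \left(-10 - 5766\right) = 217 - -5776 = 217 + 5776 = 5993$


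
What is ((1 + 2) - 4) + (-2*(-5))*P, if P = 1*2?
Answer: 19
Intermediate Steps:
P = 2
((1 + 2) - 4) + (-2*(-5))*P = ((1 + 2) - 4) - 2*(-5)*2 = (3 - 4) + 10*2 = -1 + 20 = 19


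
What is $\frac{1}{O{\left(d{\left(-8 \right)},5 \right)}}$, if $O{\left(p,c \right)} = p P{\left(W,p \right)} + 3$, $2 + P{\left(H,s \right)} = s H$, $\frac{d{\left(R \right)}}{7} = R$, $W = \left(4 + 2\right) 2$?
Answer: $\frac{1}{37747} \approx 2.6492 \cdot 10^{-5}$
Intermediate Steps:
$W = 12$ ($W = 6 \cdot 2 = 12$)
$d{\left(R \right)} = 7 R$
$P{\left(H,s \right)} = -2 + H s$ ($P{\left(H,s \right)} = -2 + s H = -2 + H s$)
$O{\left(p,c \right)} = 3 + p \left(-2 + 12 p\right)$ ($O{\left(p,c \right)} = p \left(-2 + 12 p\right) + 3 = 3 + p \left(-2 + 12 p\right)$)
$\frac{1}{O{\left(d{\left(-8 \right)},5 \right)}} = \frac{1}{3 + 2 \cdot 7 \left(-8\right) \left(-1 + 6 \cdot 7 \left(-8\right)\right)} = \frac{1}{3 + 2 \left(-56\right) \left(-1 + 6 \left(-56\right)\right)} = \frac{1}{3 + 2 \left(-56\right) \left(-1 - 336\right)} = \frac{1}{3 + 2 \left(-56\right) \left(-337\right)} = \frac{1}{3 + 37744} = \frac{1}{37747}$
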